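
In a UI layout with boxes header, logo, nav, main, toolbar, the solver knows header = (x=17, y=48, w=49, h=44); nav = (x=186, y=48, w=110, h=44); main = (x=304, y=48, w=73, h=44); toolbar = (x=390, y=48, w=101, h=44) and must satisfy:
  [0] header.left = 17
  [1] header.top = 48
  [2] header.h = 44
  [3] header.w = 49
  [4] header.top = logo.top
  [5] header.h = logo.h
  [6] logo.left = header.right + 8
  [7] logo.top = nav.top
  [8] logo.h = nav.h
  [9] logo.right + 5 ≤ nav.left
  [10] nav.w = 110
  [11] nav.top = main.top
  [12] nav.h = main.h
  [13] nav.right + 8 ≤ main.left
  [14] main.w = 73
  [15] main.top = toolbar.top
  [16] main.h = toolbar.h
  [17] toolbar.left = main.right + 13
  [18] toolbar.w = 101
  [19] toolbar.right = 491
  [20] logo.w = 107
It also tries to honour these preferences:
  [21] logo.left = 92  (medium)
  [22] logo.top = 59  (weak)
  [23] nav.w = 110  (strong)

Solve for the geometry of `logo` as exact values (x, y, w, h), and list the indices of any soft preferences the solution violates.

logo = (x=74, y=48, w=107, h=44)
violated soft preferences: 21, 22

1. logo.y = 48  [header.top = logo.top]
2. logo.h = 44  [header.h = logo.h]
3. logo.x = 74  [logo.left = header.right + 8]
4. logo.w = 107  [logo.w = 107]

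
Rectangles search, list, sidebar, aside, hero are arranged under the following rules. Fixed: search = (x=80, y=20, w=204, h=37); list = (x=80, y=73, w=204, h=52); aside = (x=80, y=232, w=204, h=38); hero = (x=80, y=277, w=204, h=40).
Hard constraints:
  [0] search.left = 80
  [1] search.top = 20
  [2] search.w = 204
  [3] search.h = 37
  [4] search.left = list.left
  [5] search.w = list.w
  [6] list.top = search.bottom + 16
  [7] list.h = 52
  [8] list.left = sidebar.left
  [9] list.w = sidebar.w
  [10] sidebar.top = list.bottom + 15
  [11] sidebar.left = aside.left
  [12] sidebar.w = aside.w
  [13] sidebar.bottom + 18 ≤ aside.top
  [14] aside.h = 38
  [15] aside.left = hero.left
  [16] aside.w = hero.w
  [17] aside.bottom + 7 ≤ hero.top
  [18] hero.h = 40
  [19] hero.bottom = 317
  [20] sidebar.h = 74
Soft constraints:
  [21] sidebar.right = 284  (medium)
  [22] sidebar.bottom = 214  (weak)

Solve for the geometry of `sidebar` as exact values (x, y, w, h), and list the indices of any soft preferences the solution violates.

1. sidebar.x = 80  [list.left = sidebar.left]
2. sidebar.w = 204  [list.w = sidebar.w]
3. sidebar.y = 140  [sidebar.top = list.bottom + 15]
4. sidebar.h = 74  [sidebar.h = 74]

sidebar = (x=80, y=140, w=204, h=74)
violated soft preferences: none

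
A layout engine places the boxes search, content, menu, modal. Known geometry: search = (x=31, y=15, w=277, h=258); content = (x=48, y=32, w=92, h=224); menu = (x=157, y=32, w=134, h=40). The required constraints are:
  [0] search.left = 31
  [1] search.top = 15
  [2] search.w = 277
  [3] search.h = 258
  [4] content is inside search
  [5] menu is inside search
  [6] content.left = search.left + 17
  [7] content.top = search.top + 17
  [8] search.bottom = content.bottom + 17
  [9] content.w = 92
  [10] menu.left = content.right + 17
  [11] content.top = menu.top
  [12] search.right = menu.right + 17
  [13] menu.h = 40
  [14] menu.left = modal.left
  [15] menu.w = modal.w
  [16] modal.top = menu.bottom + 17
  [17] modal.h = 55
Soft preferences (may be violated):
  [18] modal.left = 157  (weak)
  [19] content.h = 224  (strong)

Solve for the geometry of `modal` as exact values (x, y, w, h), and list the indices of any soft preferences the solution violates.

modal = (x=157, y=89, w=134, h=55)
violated soft preferences: none

1. modal.x = 157  [menu.left = modal.left]
2. modal.w = 134  [menu.w = modal.w]
3. modal.y = 89  [modal.top = menu.bottom + 17]
4. modal.h = 55  [modal.h = 55]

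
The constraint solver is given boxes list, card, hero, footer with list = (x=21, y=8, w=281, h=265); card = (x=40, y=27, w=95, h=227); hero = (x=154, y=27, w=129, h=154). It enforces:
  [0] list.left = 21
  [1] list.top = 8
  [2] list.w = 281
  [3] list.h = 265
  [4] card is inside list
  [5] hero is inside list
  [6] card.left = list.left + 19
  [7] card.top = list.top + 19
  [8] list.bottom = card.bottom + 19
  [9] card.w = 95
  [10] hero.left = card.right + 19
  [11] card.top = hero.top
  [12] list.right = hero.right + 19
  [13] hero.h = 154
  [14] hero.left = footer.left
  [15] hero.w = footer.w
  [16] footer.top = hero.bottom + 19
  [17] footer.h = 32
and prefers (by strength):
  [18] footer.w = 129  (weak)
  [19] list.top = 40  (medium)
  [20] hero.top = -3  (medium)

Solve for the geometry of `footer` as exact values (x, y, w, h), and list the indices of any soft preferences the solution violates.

footer = (x=154, y=200, w=129, h=32)
violated soft preferences: 19, 20

1. footer.x = 154  [hero.left = footer.left]
2. footer.w = 129  [hero.w = footer.w]
3. footer.y = 200  [footer.top = hero.bottom + 19]
4. footer.h = 32  [footer.h = 32]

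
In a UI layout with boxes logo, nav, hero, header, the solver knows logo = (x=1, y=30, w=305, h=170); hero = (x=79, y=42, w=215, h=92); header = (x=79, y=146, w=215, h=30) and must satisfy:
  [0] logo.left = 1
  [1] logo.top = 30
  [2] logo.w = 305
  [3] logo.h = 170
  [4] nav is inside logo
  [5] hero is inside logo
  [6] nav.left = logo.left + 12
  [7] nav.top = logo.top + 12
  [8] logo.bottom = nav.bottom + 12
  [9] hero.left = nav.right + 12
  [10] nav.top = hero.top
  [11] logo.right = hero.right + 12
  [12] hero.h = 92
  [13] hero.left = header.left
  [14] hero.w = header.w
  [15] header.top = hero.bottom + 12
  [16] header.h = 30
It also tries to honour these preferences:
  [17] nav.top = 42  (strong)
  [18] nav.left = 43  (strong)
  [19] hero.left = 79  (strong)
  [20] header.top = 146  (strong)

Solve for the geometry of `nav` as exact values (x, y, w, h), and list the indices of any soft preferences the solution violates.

nav = (x=13, y=42, w=54, h=146)
violated soft preferences: 18

1. nav.x = 13  [nav.left = logo.left + 12]
2. nav.y = 42  [nav.top = logo.top + 12]
3. nav.h = 146  [logo.bottom = nav.bottom + 12]
4. nav.w = 54  [hero.left = nav.right + 12]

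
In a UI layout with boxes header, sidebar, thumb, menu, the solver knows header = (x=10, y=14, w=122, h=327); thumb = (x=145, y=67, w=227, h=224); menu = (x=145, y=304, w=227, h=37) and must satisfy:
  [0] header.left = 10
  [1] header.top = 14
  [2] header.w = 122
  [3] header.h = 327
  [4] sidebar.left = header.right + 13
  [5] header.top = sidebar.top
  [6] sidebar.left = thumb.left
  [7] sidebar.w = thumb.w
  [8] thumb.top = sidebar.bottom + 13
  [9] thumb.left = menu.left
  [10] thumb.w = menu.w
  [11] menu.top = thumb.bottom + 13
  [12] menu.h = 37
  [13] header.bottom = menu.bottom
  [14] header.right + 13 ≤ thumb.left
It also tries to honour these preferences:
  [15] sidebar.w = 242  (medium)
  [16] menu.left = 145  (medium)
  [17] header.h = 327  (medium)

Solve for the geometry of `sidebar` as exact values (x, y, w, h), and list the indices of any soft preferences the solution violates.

sidebar = (x=145, y=14, w=227, h=40)
violated soft preferences: 15

1. sidebar.x = 145  [sidebar.left = header.right + 13]
2. sidebar.y = 14  [header.top = sidebar.top]
3. sidebar.w = 227  [sidebar.w = thumb.w]
4. sidebar.h = 40  [thumb.top = sidebar.bottom + 13]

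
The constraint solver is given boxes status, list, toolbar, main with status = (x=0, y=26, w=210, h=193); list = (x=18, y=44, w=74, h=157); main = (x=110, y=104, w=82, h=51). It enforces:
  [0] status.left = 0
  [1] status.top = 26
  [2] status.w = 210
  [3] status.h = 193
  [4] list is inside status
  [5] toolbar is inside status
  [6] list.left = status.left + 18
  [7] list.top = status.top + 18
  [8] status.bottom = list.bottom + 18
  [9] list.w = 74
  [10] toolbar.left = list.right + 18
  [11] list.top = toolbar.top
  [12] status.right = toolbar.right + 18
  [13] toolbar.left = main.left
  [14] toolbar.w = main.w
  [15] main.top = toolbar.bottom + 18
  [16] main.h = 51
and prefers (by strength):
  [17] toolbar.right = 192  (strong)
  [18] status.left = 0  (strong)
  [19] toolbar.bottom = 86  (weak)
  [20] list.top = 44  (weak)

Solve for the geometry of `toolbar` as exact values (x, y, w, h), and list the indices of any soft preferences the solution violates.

1. toolbar.x = 110  [toolbar.left = list.right + 18]
2. toolbar.y = 44  [list.top = toolbar.top]
3. toolbar.w = 82  [status.right = toolbar.right + 18]
4. toolbar.h = 42  [main.top = toolbar.bottom + 18]

toolbar = (x=110, y=44, w=82, h=42)
violated soft preferences: none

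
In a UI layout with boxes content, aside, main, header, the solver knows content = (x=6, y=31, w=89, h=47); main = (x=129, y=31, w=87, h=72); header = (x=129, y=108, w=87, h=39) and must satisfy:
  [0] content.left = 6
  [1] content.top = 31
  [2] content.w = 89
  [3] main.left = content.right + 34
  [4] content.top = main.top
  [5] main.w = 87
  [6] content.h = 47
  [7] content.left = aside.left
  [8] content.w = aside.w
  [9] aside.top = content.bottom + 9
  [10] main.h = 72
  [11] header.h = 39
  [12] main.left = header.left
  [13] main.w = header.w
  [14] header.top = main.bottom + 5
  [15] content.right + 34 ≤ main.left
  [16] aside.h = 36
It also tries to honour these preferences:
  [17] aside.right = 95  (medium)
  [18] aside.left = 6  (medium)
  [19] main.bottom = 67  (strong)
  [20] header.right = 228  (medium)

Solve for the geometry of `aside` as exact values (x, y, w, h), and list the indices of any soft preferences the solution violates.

1. aside.x = 6  [content.left = aside.left]
2. aside.w = 89  [content.w = aside.w]
3. aside.y = 87  [aside.top = content.bottom + 9]
4. aside.h = 36  [aside.h = 36]

aside = (x=6, y=87, w=89, h=36)
violated soft preferences: 19, 20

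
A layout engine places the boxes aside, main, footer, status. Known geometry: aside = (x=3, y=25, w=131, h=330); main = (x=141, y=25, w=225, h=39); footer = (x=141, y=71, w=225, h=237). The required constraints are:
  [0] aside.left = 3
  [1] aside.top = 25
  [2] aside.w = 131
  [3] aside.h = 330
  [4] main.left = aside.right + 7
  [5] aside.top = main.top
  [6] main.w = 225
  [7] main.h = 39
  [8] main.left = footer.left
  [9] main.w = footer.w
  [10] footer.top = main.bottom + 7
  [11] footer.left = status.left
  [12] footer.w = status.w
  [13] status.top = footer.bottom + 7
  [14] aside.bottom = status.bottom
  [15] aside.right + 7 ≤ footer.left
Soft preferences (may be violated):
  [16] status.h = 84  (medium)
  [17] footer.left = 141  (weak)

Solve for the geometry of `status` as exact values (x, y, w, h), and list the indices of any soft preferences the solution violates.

1. status.x = 141  [footer.left = status.left]
2. status.w = 225  [footer.w = status.w]
3. status.y = 315  [status.top = footer.bottom + 7]
4. status.h = 40  [aside.bottom = status.bottom]

status = (x=141, y=315, w=225, h=40)
violated soft preferences: 16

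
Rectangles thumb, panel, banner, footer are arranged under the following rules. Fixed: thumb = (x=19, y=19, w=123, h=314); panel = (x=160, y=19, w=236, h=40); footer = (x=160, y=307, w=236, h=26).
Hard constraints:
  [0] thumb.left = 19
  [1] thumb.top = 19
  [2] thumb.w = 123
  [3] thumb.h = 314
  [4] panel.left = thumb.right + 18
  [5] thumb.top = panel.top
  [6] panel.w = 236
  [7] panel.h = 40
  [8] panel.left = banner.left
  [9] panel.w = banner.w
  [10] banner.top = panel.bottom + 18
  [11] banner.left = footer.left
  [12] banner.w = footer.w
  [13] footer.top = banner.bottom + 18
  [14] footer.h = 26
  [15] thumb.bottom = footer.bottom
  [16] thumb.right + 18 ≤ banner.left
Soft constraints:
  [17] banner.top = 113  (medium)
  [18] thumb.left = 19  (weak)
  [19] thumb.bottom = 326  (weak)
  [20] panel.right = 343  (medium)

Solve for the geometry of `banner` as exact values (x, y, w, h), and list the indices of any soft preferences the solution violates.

banner = (x=160, y=77, w=236, h=212)
violated soft preferences: 17, 19, 20

1. banner.x = 160  [panel.left = banner.left]
2. banner.w = 236  [panel.w = banner.w]
3. banner.y = 77  [banner.top = panel.bottom + 18]
4. banner.h = 212  [footer.top = banner.bottom + 18]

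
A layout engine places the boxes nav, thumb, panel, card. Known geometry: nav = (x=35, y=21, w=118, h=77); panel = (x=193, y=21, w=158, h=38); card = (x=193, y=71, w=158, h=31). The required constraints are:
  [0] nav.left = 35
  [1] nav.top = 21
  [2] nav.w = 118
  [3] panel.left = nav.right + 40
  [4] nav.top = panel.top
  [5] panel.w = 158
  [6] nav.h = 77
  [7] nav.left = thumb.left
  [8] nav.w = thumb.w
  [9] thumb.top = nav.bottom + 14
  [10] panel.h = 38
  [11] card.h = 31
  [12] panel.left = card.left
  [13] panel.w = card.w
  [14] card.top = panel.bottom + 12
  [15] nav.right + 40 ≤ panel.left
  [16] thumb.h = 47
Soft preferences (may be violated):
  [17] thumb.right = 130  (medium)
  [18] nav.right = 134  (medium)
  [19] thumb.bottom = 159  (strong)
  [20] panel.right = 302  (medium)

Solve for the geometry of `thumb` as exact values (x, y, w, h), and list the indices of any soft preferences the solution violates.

thumb = (x=35, y=112, w=118, h=47)
violated soft preferences: 17, 18, 20

1. thumb.x = 35  [nav.left = thumb.left]
2. thumb.w = 118  [nav.w = thumb.w]
3. thumb.y = 112  [thumb.top = nav.bottom + 14]
4. thumb.h = 47  [thumb.h = 47]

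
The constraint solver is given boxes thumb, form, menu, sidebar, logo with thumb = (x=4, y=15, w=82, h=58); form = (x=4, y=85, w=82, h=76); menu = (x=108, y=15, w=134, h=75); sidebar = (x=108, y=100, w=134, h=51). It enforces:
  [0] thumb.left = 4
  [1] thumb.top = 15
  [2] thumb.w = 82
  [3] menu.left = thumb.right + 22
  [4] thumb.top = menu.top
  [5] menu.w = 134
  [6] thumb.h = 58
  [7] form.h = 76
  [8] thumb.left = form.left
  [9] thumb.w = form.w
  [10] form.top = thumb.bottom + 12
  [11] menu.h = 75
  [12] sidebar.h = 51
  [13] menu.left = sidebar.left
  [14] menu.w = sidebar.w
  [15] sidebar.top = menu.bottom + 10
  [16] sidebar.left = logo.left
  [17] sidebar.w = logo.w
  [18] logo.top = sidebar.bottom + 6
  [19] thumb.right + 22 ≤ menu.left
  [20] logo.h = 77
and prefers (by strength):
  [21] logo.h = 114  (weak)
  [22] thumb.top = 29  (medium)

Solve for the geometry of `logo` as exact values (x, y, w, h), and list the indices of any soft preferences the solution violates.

logo = (x=108, y=157, w=134, h=77)
violated soft preferences: 21, 22

1. logo.x = 108  [sidebar.left = logo.left]
2. logo.w = 134  [sidebar.w = logo.w]
3. logo.y = 157  [logo.top = sidebar.bottom + 6]
4. logo.h = 77  [logo.h = 77]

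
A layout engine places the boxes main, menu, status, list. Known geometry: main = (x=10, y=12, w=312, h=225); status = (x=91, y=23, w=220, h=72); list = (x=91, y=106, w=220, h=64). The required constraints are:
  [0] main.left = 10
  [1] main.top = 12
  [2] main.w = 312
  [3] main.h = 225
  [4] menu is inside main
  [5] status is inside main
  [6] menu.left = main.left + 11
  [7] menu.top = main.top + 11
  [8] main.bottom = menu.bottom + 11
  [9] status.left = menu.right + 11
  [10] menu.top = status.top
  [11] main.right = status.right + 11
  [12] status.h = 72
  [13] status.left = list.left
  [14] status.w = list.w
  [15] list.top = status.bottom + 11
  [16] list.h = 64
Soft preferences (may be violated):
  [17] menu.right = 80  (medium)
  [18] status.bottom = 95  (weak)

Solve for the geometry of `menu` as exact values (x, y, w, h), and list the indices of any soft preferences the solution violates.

menu = (x=21, y=23, w=59, h=203)
violated soft preferences: none

1. menu.x = 21  [menu.left = main.left + 11]
2. menu.y = 23  [menu.top = main.top + 11]
3. menu.h = 203  [main.bottom = menu.bottom + 11]
4. menu.w = 59  [status.left = menu.right + 11]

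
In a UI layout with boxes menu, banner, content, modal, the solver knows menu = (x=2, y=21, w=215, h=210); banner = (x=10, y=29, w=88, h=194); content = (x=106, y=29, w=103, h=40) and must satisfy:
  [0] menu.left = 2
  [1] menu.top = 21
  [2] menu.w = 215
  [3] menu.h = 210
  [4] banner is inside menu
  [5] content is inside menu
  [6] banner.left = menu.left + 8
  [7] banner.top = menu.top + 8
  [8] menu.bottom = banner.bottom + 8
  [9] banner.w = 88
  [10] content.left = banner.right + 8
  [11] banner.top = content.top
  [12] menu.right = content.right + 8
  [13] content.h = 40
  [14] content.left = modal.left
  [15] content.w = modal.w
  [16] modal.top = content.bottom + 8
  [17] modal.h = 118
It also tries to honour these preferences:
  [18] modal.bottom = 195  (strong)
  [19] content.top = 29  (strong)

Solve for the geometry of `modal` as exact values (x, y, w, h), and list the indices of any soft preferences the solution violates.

1. modal.x = 106  [content.left = modal.left]
2. modal.w = 103  [content.w = modal.w]
3. modal.y = 77  [modal.top = content.bottom + 8]
4. modal.h = 118  [modal.h = 118]

modal = (x=106, y=77, w=103, h=118)
violated soft preferences: none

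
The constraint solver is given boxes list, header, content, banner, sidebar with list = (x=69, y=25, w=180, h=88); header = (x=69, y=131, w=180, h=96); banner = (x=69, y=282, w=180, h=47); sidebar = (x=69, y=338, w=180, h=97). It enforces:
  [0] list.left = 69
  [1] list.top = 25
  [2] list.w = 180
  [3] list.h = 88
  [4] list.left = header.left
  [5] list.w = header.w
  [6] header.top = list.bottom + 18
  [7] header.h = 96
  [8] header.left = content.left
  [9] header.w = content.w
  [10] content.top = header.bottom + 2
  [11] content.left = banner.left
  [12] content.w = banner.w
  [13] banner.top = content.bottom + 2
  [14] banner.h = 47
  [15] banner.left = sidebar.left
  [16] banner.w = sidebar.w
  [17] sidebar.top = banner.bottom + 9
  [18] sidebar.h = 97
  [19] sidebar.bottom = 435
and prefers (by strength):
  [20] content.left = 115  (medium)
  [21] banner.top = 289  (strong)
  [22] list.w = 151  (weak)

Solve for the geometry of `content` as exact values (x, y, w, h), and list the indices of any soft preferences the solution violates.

content = (x=69, y=229, w=180, h=51)
violated soft preferences: 20, 21, 22

1. content.x = 69  [header.left = content.left]
2. content.w = 180  [header.w = content.w]
3. content.y = 229  [content.top = header.bottom + 2]
4. content.h = 51  [banner.top = content.bottom + 2]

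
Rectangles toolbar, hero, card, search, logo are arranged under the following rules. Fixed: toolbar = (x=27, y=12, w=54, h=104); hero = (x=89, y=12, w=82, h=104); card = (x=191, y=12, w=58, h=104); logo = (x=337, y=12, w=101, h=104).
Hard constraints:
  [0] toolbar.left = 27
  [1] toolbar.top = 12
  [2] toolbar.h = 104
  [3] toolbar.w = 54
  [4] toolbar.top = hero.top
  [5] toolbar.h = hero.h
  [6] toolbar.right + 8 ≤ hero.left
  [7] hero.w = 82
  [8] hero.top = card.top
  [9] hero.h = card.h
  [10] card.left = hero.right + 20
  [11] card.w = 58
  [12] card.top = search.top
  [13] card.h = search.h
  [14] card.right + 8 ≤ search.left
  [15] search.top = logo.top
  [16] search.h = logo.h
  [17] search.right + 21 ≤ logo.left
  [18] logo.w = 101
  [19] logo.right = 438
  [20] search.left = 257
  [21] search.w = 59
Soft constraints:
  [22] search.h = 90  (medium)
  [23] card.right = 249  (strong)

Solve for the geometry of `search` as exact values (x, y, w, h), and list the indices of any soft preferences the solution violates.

1. search.y = 12  [card.top = search.top]
2. search.h = 104  [card.h = search.h]
3. search.x = 257  [search.left = 257]
4. search.w = 59  [search.w = 59]

search = (x=257, y=12, w=59, h=104)
violated soft preferences: 22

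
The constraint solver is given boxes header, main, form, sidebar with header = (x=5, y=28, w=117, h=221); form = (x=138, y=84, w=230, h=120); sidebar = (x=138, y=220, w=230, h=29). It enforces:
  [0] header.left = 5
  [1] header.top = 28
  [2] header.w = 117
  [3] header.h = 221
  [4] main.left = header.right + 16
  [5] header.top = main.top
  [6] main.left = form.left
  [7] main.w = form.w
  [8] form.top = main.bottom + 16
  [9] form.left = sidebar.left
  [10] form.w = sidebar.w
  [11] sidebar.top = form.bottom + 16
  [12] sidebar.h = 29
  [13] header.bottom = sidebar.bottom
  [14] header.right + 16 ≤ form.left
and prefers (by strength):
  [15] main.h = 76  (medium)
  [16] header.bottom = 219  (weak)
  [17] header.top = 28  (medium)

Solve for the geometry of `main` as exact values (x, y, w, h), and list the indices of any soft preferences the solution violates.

1. main.x = 138  [main.left = header.right + 16]
2. main.y = 28  [header.top = main.top]
3. main.w = 230  [main.w = form.w]
4. main.h = 40  [form.top = main.bottom + 16]

main = (x=138, y=28, w=230, h=40)
violated soft preferences: 15, 16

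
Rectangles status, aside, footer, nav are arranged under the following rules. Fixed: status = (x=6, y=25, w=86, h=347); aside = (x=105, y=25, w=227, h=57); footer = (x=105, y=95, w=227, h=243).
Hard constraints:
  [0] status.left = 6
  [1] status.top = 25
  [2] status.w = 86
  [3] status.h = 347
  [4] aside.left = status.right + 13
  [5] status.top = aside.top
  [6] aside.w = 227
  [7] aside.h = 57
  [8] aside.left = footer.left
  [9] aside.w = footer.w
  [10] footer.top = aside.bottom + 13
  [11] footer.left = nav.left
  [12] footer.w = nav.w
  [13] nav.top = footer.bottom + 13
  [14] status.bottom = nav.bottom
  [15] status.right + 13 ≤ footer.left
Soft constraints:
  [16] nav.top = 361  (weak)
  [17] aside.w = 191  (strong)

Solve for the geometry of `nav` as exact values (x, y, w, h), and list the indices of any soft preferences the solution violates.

1. nav.x = 105  [footer.left = nav.left]
2. nav.w = 227  [footer.w = nav.w]
3. nav.y = 351  [nav.top = footer.bottom + 13]
4. nav.h = 21  [status.bottom = nav.bottom]

nav = (x=105, y=351, w=227, h=21)
violated soft preferences: 16, 17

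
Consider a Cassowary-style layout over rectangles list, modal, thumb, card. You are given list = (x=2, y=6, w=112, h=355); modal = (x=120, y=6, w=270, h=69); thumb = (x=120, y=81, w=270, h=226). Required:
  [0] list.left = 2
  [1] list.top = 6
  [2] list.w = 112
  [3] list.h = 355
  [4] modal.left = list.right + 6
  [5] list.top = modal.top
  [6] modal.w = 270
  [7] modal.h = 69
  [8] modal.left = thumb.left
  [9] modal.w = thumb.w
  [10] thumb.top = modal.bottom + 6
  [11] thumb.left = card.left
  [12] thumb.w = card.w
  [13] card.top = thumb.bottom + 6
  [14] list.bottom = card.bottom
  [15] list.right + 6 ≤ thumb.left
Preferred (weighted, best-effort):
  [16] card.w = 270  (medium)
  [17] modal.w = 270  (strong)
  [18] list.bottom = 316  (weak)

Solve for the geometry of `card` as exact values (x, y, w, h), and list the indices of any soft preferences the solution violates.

card = (x=120, y=313, w=270, h=48)
violated soft preferences: 18

1. card.x = 120  [thumb.left = card.left]
2. card.w = 270  [thumb.w = card.w]
3. card.y = 313  [card.top = thumb.bottom + 6]
4. card.h = 48  [list.bottom = card.bottom]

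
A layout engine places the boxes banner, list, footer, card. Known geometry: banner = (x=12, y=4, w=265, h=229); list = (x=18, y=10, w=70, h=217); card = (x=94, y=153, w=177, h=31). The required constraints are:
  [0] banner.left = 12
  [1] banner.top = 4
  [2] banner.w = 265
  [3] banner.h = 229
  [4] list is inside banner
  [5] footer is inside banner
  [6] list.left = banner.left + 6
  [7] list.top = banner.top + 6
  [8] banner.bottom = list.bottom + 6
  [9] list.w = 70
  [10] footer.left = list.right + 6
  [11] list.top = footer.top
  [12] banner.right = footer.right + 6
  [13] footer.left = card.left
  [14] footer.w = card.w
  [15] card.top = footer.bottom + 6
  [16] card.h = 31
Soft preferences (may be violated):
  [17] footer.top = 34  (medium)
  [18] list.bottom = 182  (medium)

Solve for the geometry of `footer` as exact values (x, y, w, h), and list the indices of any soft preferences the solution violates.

1. footer.x = 94  [footer.left = list.right + 6]
2. footer.y = 10  [list.top = footer.top]
3. footer.w = 177  [banner.right = footer.right + 6]
4. footer.h = 137  [card.top = footer.bottom + 6]

footer = (x=94, y=10, w=177, h=137)
violated soft preferences: 17, 18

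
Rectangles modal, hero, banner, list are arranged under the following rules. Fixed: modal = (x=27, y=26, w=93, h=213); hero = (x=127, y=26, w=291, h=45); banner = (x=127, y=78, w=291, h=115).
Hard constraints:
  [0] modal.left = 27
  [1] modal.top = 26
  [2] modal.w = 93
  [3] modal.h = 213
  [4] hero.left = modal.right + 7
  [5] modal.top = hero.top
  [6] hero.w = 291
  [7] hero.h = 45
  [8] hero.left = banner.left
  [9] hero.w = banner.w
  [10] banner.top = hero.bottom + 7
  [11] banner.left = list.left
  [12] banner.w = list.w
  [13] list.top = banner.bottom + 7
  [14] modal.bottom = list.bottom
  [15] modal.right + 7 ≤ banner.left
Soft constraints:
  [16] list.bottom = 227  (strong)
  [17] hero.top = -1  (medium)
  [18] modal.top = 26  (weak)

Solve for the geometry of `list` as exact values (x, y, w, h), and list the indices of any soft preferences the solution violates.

1. list.x = 127  [banner.left = list.left]
2. list.w = 291  [banner.w = list.w]
3. list.y = 200  [list.top = banner.bottom + 7]
4. list.h = 39  [modal.bottom = list.bottom]

list = (x=127, y=200, w=291, h=39)
violated soft preferences: 16, 17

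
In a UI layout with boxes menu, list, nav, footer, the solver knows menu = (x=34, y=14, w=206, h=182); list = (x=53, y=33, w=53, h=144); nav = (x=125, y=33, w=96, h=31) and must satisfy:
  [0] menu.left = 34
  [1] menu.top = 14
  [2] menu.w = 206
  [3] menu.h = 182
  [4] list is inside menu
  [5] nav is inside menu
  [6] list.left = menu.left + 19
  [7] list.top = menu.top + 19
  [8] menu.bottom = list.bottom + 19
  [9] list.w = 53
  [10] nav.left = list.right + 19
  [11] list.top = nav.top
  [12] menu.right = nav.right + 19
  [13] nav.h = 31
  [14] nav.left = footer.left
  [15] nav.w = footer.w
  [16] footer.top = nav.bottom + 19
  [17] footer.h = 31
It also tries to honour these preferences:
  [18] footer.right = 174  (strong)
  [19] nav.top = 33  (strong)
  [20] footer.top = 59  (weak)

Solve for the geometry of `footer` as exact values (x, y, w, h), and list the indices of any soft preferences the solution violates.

footer = (x=125, y=83, w=96, h=31)
violated soft preferences: 18, 20

1. footer.x = 125  [nav.left = footer.left]
2. footer.w = 96  [nav.w = footer.w]
3. footer.y = 83  [footer.top = nav.bottom + 19]
4. footer.h = 31  [footer.h = 31]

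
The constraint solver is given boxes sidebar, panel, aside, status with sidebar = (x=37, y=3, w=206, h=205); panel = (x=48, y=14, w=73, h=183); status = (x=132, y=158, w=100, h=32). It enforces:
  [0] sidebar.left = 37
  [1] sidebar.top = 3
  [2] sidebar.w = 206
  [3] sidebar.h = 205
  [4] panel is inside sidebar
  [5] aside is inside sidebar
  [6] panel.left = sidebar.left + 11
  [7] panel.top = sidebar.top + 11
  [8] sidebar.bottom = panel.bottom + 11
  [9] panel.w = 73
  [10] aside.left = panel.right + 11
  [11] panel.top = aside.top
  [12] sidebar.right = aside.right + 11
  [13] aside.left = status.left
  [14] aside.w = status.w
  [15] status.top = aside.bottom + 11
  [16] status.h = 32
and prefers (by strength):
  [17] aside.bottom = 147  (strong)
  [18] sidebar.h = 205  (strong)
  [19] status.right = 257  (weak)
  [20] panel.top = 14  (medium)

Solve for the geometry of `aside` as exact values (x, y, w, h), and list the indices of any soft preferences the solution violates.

aside = (x=132, y=14, w=100, h=133)
violated soft preferences: 19

1. aside.x = 132  [aside.left = panel.right + 11]
2. aside.y = 14  [panel.top = aside.top]
3. aside.w = 100  [sidebar.right = aside.right + 11]
4. aside.h = 133  [status.top = aside.bottom + 11]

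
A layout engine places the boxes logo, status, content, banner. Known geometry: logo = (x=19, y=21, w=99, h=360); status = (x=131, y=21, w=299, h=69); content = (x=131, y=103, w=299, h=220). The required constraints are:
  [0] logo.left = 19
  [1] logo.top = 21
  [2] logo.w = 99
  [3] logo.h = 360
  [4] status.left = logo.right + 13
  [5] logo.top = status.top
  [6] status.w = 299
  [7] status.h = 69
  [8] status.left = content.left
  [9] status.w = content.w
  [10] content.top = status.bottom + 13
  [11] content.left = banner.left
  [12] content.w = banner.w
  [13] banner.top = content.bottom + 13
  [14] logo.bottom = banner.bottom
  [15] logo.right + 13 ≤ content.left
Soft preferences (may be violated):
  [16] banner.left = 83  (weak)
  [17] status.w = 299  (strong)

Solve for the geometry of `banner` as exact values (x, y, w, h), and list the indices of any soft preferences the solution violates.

banner = (x=131, y=336, w=299, h=45)
violated soft preferences: 16

1. banner.x = 131  [content.left = banner.left]
2. banner.w = 299  [content.w = banner.w]
3. banner.y = 336  [banner.top = content.bottom + 13]
4. banner.h = 45  [logo.bottom = banner.bottom]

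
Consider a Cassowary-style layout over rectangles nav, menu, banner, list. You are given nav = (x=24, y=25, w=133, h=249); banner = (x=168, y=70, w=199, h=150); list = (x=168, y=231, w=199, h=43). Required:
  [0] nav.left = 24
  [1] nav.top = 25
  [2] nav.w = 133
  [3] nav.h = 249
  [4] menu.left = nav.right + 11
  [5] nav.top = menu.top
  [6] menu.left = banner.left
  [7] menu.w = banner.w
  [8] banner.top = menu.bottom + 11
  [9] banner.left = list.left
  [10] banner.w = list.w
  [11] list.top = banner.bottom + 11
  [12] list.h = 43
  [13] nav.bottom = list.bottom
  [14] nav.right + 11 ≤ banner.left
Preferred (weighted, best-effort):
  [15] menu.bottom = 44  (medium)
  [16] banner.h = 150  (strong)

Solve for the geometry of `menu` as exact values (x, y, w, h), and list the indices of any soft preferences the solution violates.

1. menu.x = 168  [menu.left = nav.right + 11]
2. menu.y = 25  [nav.top = menu.top]
3. menu.w = 199  [menu.w = banner.w]
4. menu.h = 34  [banner.top = menu.bottom + 11]

menu = (x=168, y=25, w=199, h=34)
violated soft preferences: 15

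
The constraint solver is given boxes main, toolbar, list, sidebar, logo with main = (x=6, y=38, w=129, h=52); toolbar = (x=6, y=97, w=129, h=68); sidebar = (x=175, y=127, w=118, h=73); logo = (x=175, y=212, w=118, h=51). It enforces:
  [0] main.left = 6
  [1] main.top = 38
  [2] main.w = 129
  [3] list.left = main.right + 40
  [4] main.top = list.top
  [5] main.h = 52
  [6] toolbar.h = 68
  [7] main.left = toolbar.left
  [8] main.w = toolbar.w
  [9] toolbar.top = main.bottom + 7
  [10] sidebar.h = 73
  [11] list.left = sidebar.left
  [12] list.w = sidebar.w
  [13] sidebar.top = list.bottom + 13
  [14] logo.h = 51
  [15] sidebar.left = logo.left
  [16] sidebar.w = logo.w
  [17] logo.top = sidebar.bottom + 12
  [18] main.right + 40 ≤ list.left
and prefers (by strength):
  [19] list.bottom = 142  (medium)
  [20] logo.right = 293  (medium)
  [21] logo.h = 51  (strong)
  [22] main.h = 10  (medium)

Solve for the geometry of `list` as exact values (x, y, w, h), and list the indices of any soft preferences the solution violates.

list = (x=175, y=38, w=118, h=76)
violated soft preferences: 19, 22

1. list.x = 175  [list.left = main.right + 40]
2. list.y = 38  [main.top = list.top]
3. list.w = 118  [list.w = sidebar.w]
4. list.h = 76  [sidebar.top = list.bottom + 13]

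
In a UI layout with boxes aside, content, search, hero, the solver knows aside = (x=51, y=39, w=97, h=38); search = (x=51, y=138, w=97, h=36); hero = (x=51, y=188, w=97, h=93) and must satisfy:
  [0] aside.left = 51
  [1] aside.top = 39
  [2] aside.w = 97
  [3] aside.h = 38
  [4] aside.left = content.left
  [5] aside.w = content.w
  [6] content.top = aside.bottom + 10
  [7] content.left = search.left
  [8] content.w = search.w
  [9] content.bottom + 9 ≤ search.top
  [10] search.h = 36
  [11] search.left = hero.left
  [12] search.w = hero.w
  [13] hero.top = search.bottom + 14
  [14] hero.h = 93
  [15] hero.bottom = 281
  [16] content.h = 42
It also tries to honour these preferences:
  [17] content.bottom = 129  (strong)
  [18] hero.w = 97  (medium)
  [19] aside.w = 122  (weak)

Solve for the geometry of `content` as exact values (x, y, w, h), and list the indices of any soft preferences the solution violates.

1. content.x = 51  [aside.left = content.left]
2. content.w = 97  [aside.w = content.w]
3. content.y = 87  [content.top = aside.bottom + 10]
4. content.h = 42  [content.h = 42]

content = (x=51, y=87, w=97, h=42)
violated soft preferences: 19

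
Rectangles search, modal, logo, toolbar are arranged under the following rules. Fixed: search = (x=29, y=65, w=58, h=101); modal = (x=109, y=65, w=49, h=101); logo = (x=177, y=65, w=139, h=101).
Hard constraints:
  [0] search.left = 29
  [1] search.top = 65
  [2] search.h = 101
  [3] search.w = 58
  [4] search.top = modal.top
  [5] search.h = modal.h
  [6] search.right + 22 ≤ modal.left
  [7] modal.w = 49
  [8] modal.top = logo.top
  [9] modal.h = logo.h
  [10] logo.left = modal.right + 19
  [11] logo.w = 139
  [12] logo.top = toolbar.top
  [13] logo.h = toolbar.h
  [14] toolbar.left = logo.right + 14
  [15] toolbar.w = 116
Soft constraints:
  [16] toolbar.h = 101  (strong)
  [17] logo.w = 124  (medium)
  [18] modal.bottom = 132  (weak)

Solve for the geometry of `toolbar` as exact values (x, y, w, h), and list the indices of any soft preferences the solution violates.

1. toolbar.y = 65  [logo.top = toolbar.top]
2. toolbar.h = 101  [logo.h = toolbar.h]
3. toolbar.x = 330  [toolbar.left = logo.right + 14]
4. toolbar.w = 116  [toolbar.w = 116]

toolbar = (x=330, y=65, w=116, h=101)
violated soft preferences: 17, 18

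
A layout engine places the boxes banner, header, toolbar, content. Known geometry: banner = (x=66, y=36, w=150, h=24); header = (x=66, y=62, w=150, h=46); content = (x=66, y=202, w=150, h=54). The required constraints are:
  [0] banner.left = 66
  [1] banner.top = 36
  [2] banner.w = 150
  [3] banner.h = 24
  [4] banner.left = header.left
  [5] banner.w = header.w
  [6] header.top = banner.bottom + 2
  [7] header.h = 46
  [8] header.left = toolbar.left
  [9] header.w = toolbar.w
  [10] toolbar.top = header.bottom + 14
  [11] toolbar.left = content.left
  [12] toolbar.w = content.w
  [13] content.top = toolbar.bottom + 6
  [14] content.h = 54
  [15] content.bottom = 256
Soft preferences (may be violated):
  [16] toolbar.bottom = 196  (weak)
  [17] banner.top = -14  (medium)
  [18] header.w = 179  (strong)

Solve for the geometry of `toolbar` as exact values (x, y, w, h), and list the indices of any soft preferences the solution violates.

1. toolbar.x = 66  [header.left = toolbar.left]
2. toolbar.w = 150  [header.w = toolbar.w]
3. toolbar.y = 122  [toolbar.top = header.bottom + 14]
4. toolbar.h = 74  [content.top = toolbar.bottom + 6]

toolbar = (x=66, y=122, w=150, h=74)
violated soft preferences: 17, 18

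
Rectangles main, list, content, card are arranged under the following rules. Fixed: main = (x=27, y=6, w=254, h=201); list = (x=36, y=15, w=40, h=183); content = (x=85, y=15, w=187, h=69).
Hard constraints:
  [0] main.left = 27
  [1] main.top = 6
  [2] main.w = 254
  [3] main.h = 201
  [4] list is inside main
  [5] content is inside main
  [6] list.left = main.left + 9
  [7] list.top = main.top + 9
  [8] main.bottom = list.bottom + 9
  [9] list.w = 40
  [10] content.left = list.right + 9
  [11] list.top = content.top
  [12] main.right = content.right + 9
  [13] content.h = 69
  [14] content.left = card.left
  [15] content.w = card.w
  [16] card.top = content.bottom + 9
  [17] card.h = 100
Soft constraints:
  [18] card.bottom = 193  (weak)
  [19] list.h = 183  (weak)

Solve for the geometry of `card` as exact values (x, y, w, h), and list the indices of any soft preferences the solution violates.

card = (x=85, y=93, w=187, h=100)
violated soft preferences: none

1. card.x = 85  [content.left = card.left]
2. card.w = 187  [content.w = card.w]
3. card.y = 93  [card.top = content.bottom + 9]
4. card.h = 100  [card.h = 100]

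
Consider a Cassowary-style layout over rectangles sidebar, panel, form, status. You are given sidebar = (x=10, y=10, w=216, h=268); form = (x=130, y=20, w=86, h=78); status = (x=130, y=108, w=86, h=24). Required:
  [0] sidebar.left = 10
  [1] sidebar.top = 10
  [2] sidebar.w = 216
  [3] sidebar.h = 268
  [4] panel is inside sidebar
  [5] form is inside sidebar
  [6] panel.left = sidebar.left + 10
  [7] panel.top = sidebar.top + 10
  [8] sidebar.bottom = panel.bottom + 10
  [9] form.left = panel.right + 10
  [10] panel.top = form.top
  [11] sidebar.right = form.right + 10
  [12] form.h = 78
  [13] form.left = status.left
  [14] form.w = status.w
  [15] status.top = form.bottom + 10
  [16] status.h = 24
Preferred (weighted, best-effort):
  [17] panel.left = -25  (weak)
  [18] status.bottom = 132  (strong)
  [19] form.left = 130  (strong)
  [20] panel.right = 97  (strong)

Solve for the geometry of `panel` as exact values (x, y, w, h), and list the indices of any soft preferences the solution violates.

1. panel.x = 20  [panel.left = sidebar.left + 10]
2. panel.y = 20  [panel.top = sidebar.top + 10]
3. panel.h = 248  [sidebar.bottom = panel.bottom + 10]
4. panel.w = 100  [form.left = panel.right + 10]

panel = (x=20, y=20, w=100, h=248)
violated soft preferences: 17, 20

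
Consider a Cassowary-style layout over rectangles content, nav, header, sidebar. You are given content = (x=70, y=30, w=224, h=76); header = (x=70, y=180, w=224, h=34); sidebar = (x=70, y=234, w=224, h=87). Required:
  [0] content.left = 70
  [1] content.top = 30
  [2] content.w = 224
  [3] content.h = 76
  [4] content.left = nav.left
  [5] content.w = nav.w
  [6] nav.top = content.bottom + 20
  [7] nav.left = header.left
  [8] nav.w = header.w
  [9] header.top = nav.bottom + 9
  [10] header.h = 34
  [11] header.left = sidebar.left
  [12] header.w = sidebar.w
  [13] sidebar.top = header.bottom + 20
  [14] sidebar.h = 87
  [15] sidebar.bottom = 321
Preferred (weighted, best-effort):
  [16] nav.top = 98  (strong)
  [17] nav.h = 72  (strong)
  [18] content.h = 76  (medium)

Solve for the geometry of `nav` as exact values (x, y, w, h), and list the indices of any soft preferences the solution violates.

1. nav.x = 70  [content.left = nav.left]
2. nav.w = 224  [content.w = nav.w]
3. nav.y = 126  [nav.top = content.bottom + 20]
4. nav.h = 45  [header.top = nav.bottom + 9]

nav = (x=70, y=126, w=224, h=45)
violated soft preferences: 16, 17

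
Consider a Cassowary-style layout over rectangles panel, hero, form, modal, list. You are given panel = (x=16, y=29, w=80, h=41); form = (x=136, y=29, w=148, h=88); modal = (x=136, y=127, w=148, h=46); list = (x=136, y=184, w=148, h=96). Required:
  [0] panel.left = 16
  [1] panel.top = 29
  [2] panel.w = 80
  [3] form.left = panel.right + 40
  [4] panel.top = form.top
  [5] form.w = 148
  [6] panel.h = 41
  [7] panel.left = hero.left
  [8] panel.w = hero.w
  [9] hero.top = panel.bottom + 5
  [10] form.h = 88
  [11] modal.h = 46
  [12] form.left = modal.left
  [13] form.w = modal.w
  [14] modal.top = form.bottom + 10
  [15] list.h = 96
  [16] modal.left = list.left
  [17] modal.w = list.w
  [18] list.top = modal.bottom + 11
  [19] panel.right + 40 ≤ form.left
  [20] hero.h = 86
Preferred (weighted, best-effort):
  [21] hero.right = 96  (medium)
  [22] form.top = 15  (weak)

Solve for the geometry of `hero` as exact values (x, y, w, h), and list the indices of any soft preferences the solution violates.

1. hero.x = 16  [panel.left = hero.left]
2. hero.w = 80  [panel.w = hero.w]
3. hero.y = 75  [hero.top = panel.bottom + 5]
4. hero.h = 86  [hero.h = 86]

hero = (x=16, y=75, w=80, h=86)
violated soft preferences: 22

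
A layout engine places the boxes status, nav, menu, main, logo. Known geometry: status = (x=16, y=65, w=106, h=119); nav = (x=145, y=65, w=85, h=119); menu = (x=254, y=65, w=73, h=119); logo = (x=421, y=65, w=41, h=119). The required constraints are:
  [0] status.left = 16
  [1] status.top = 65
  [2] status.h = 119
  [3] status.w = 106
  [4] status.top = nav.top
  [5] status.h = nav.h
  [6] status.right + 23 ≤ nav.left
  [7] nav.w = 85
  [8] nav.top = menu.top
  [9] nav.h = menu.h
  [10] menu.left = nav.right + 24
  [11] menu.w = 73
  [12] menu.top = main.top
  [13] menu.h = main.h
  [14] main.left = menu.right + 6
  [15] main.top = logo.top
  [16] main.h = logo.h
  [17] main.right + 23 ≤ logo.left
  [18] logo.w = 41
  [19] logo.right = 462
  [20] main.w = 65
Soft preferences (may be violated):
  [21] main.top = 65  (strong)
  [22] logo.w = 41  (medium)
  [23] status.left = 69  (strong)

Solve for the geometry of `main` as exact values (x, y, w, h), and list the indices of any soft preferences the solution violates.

main = (x=333, y=65, w=65, h=119)
violated soft preferences: 23

1. main.y = 65  [menu.top = main.top]
2. main.h = 119  [menu.h = main.h]
3. main.x = 333  [main.left = menu.right + 6]
4. main.w = 65  [main.w = 65]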